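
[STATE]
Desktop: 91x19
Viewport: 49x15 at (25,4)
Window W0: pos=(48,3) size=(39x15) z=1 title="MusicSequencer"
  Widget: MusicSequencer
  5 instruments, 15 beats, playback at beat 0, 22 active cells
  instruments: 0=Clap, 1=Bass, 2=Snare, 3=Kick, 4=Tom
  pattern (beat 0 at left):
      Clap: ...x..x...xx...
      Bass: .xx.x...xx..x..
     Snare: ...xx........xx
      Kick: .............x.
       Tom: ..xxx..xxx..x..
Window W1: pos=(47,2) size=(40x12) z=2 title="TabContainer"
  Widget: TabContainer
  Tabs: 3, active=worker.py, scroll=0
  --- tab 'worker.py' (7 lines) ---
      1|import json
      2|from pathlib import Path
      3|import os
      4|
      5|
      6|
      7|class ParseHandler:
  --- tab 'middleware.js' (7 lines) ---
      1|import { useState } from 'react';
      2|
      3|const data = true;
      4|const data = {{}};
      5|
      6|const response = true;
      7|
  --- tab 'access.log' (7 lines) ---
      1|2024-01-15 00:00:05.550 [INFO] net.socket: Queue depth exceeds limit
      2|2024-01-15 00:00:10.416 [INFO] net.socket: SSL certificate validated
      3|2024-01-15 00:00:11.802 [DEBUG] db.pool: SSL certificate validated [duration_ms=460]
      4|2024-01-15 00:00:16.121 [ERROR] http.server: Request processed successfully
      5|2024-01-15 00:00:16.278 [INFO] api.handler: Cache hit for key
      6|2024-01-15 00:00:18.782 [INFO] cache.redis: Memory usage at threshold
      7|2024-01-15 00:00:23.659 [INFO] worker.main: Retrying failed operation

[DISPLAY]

                      ┠──────────────────────────
                      ┃[worker.py]│ middleware.js
                      ┃──────────────────────────
                      ┃import json               
                      ┃from pathlib import Path  
                      ┃import os                 
                      ┃                          
                      ┃                          
                      ┃                          
                      ┗━━━━━━━━━━━━━━━━━━━━━━━━━━
                       ┃                         
                       ┃                         
                       ┃                         
                       ┗━━━━━━━━━━━━━━━━━━━━━━━━━
                                                 


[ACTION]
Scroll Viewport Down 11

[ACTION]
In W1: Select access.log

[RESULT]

                      ┠──────────────────────────
                      ┃ worker.py │ middleware.js
                      ┃──────────────────────────
                      ┃2024-01-15 00:00:05.550 [I
                      ┃2024-01-15 00:00:10.416 [I
                      ┃2024-01-15 00:00:11.802 [D
                      ┃2024-01-15 00:00:16.121 [E
                      ┃2024-01-15 00:00:16.278 [I
                      ┃2024-01-15 00:00:18.782 [I
                      ┗━━━━━━━━━━━━━━━━━━━━━━━━━━
                       ┃                         
                       ┃                         
                       ┃                         
                       ┗━━━━━━━━━━━━━━━━━━━━━━━━━
                                                 


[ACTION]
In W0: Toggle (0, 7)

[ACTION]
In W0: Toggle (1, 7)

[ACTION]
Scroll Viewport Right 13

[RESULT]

         ┠──────────────────────────────────────┨
         ┃ worker.py │ middleware.js │[access.lo┃
         ┃──────────────────────────────────────┃
         ┃2024-01-15 00:00:05.550 [INFO] net.soc┃
         ┃2024-01-15 00:00:10.416 [INFO] net.soc┃
         ┃2024-01-15 00:00:11.802 [DEBUG] db.poo┃
         ┃2024-01-15 00:00:16.121 [ERROR] http.s┃
         ┃2024-01-15 00:00:16.278 [INFO] api.han┃
         ┃2024-01-15 00:00:18.782 [INFO] cache.r┃
         ┗━━━━━━━━━━━━━━━━━━━━━━━━━━━━━━━━━━━━━━┛
          ┃                                     ┃
          ┃                                     ┃
          ┃                                     ┃
          ┗━━━━━━━━━━━━━━━━━━━━━━━━━━━━━━━━━━━━━┛
                                                 


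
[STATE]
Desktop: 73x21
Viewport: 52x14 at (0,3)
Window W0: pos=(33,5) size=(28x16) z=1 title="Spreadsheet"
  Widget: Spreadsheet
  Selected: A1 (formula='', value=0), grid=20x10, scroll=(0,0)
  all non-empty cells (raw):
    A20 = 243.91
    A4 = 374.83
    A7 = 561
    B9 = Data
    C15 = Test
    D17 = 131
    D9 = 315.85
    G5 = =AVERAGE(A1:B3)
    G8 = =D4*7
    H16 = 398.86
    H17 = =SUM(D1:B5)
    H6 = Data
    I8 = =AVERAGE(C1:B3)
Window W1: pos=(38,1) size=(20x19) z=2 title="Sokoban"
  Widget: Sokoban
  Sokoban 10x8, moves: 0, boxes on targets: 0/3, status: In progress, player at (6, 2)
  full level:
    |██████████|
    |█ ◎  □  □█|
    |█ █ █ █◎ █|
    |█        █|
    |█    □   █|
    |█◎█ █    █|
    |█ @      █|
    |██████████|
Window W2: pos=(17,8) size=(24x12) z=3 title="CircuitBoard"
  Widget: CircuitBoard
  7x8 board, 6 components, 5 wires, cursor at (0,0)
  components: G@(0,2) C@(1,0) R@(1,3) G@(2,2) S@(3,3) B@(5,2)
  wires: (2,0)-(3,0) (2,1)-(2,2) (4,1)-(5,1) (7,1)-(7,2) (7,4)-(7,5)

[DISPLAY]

                                      ┠─────────────
                                      ┃██████████   
                                 ┏━━━━┃█ ◎  □  □█   
                                 ┃ Spr┃█ █ █ █◎ █   
                                 ┠────┃█        █   
                 ┏━━━━━━━━━━━━━━━━━━━━━━┓   □   █   
                 ┃ CircuitBoard         ┃█ █    █   
                 ┠──────────────────────┨@      █   
                 ┃   0 1 2 3 4 5 6      ┃████████   
                 ┃0  [.]      G         ┃ves: 0  0/3
                 ┃                      ┃           
                 ┃1   C           R     ┃           
                 ┃                      ┃           
                 ┃2   ·   · ─ G         ┃           


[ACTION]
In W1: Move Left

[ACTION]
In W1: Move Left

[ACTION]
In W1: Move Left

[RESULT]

                                      ┠─────────────
                                      ┃██████████   
                                 ┏━━━━┃█ ◎  □  □█   
                                 ┃ Spr┃█ █ █ █◎ █   
                                 ┠────┃█        █   
                 ┏━━━━━━━━━━━━━━━━━━━━━━┓   □   █   
                 ┃ CircuitBoard         ┃█ █    █   
                 ┠──────────────────────┨       █   
                 ┃   0 1 2 3 4 5 6      ┃████████   
                 ┃0  [.]      G         ┃ves: 1  0/3
                 ┃                      ┃           
                 ┃1   C           R     ┃           
                 ┃                      ┃           
                 ┃2   ·   · ─ G         ┃           


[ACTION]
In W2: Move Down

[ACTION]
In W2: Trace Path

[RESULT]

                                      ┠─────────────
                                      ┃██████████   
                                 ┏━━━━┃█ ◎  □  □█   
                                 ┃ Spr┃█ █ █ █◎ █   
                                 ┠────┃█        █   
                 ┏━━━━━━━━━━━━━━━━━━━━━━┓   □   █   
                 ┃ CircuitBoard         ┃█ █    █   
                 ┠──────────────────────┨       █   
                 ┃   0 1 2 3 4 5 6      ┃████████   
                 ┃0           G         ┃ves: 1  0/3
                 ┃                      ┃           
                 ┃1  [C]          R     ┃           
                 ┃                      ┃           
                 ┃2   ·   · ─ G         ┃           


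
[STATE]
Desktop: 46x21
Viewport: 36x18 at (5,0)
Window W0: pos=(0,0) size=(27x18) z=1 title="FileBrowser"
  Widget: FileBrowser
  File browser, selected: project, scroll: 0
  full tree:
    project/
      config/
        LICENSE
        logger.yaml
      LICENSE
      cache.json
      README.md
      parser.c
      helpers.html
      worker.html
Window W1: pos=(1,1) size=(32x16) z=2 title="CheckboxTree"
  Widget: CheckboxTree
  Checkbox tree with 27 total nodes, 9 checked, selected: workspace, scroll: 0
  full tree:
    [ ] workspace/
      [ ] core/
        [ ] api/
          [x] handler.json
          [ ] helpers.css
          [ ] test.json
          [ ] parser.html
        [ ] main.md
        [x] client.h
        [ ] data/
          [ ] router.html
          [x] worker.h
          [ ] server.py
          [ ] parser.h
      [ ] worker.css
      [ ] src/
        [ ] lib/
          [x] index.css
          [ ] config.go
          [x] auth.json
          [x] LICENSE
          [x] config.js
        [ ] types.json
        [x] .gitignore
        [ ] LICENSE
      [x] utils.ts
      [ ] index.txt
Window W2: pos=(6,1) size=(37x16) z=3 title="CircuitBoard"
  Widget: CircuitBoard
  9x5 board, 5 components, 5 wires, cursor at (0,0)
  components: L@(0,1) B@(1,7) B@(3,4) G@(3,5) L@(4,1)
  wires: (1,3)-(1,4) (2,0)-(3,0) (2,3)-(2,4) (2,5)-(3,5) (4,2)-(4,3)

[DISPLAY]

━━━━━━━━━━━━━━━━━━━━━┓              
━┏━━━━━━━━━━━━━━━━━━━━━━━━━━━━━━━━━━
e┃ CircuitBoard                     
─┠──────────────────────────────────
]┃   0 1 2 3 4 5 6 7 8              
[┃0  [.]  L                         
 ┃                                  
 ┃1               · ─ ·           B 
 ┃                                  
 ┃2   ·           · ─ ·   ·         
 ┃    │                   │         
 ┃3   ·               B   G         
 ┃                                  
 ┃4       L   · ─ ·                 
 ┃Cursor: (0,0)                     
 ┃                                  
━┗━━━━━━━━━━━━━━━━━━━━━━━━━━━━━━━━━━
━━━━━━━━━━━━━━━━━━━━━┛              


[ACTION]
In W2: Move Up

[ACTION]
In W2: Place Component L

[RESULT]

━━━━━━━━━━━━━━━━━━━━━┓              
━┏━━━━━━━━━━━━━━━━━━━━━━━━━━━━━━━━━━
e┃ CircuitBoard                     
─┠──────────────────────────────────
]┃   0 1 2 3 4 5 6 7 8              
[┃0  [L]  L                         
 ┃                                  
 ┃1               · ─ ·           B 
 ┃                                  
 ┃2   ·           · ─ ·   ·         
 ┃    │                   │         
 ┃3   ·               B   G         
 ┃                                  
 ┃4       L   · ─ ·                 
 ┃Cursor: (0,0)                     
 ┃                                  
━┗━━━━━━━━━━━━━━━━━━━━━━━━━━━━━━━━━━
━━━━━━━━━━━━━━━━━━━━━┛              


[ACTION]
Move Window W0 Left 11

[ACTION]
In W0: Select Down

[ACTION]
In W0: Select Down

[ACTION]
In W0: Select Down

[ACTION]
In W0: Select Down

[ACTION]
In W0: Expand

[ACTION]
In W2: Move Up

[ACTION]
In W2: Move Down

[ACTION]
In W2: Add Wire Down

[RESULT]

━━━━━━━━━━━━━━━━━━━━━┓              
━┏━━━━━━━━━━━━━━━━━━━━━━━━━━━━━━━━━━
e┃ CircuitBoard                     
─┠──────────────────────────────────
]┃   0 1 2 3 4 5 6 7 8              
[┃0   L   L                         
 ┃                                  
 ┃1  [.]          · ─ ·           B 
 ┃    │                             
 ┃2   ·           · ─ ·   ·         
 ┃    │                   │         
 ┃3   ·               B   G         
 ┃                                  
 ┃4       L   · ─ ·                 
 ┃Cursor: (1,0)                     
 ┃                                  
━┗━━━━━━━━━━━━━━━━━━━━━━━━━━━━━━━━━━
━━━━━━━━━━━━━━━━━━━━━┛              


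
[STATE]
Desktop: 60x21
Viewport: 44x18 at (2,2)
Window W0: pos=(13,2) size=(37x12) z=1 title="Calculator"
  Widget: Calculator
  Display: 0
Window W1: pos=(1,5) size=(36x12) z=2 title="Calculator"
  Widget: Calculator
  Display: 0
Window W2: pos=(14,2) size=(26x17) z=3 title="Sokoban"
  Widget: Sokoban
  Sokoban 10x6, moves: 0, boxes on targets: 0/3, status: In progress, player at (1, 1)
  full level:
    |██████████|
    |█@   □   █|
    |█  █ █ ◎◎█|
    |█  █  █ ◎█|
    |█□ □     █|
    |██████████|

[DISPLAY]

           ┏┏━━━━━━━━━━━━━━━━━━━━━━━━┓━━━━━━
           ┃┃ Sokoban                ┃      
           ┠┠────────────────────────┨──────
━━━━━━━━━━━━┃██████████              ┃      
 Calculator ┃█@   □   █              ┃      
────────────┃█  █ █ ◎◎█              ┃      
            ┃█  █  █ ◎█              ┃      
┌───┬───┬───┃█□ □     █              ┃      
│ 7 │ 8 │ 9 ┃██████████              ┃      
├───┼───┼───┃Moves: 0  0/3           ┃      
│ 4 │ 5 │ 6 ┃                        ┃      
├───┼───┼───┃                        ┃━━━━━━
│ 1 │ 2 │ 3 ┃                        ┃      
└───┴───┴───┃                        ┃      
━━━━━━━━━━━━┃                        ┃      
            ┃                        ┃      
            ┗━━━━━━━━━━━━━━━━━━━━━━━━┛      
                                            


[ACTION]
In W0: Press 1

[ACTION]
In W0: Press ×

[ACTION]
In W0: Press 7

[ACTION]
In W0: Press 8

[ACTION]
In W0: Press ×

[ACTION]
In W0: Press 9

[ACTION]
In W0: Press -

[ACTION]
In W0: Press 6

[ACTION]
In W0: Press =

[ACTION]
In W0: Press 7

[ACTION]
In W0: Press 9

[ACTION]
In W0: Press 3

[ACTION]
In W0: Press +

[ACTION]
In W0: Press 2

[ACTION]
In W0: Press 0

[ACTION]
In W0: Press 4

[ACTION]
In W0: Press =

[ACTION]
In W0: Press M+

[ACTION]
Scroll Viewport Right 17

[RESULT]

━━━━━━━━━━━━━━━━━━━━━━━┓━━━━━━━━━┓          
Sokoban                ┃         ┃          
───────────────────────┨─────────┨          
█████████              ┃      997┃          
@   □   █              ┃         ┃          
  █ █ ◎◎█              ┃         ┃          
  █  █ ◎█              ┃         ┃          
□ □     █              ┃         ┃          
█████████              ┃         ┃          
oves: 0  0/3           ┃         ┃          
                       ┃         ┃          
                       ┃━━━━━━━━━┛          
                       ┃                    
                       ┃                    
                       ┃                    
                       ┃                    
━━━━━━━━━━━━━━━━━━━━━━━┛                    
                                            


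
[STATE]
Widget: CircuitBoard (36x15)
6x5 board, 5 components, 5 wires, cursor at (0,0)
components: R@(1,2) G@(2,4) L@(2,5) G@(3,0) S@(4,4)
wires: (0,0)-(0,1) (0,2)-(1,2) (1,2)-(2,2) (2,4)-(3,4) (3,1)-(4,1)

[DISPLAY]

   0 1 2 3 4 5                      
0  [.]─ ·   ·                       
            │                       
1           R                       
            │                       
2           ·       G   L           
                    │               
3   G   ·           ·               
        │                           
4       ·           S               
Cursor: (0,0)                       
                                    
                                    
                                    
                                    


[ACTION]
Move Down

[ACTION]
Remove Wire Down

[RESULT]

   0 1 2 3 4 5                      
0   · ─ ·   ·                       
            │                       
1  [.]      R                       
            │                       
2           ·       G   L           
                    │               
3   G   ·           ·               
        │                           
4       ·           S               
Cursor: (1,0)                       
                                    
                                    
                                    
                                    


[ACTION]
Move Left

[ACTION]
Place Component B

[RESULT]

   0 1 2 3 4 5                      
0   · ─ ·   ·                       
            │                       
1  [B]      R                       
            │                       
2           ·       G   L           
                    │               
3   G   ·           ·               
        │                           
4       ·           S               
Cursor: (1,0)                       
                                    
                                    
                                    
                                    


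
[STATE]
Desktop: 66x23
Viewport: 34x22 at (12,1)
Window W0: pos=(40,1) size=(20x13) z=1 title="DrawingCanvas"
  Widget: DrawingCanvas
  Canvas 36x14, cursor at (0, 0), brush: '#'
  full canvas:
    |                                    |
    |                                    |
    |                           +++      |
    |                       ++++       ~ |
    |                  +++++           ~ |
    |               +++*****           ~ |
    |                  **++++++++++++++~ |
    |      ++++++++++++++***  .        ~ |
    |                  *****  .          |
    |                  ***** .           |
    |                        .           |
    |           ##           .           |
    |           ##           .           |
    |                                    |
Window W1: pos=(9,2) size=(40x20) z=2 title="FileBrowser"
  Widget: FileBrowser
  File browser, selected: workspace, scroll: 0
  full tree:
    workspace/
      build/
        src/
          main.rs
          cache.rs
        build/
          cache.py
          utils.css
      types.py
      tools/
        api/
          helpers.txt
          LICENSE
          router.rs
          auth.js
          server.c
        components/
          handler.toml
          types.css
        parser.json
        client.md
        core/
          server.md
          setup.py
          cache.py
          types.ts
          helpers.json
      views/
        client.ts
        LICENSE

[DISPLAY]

                            ┏━━━━━
━━━━━━━━━━━━━━━━━━━━━━━━━━━━━━━━━━
ileBrowser                        
──────────────────────────────────
[-] workspace/                    
  [+] build/                      
  types.py                        
  [+] tools/                      
  [+] views/                      
                                  
                                  
                                  
                                  
                                  
                                  
                                  
                                  
                                  
                                  
                                  
━━━━━━━━━━━━━━━━━━━━━━━━━━━━━━━━━━
                                  


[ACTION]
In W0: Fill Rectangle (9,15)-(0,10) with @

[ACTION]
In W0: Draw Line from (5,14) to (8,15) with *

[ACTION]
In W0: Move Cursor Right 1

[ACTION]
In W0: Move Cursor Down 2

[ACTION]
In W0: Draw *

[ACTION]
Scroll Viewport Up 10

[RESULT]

                                  
                            ┏━━━━━
━━━━━━━━━━━━━━━━━━━━━━━━━━━━━━━━━━
ileBrowser                        
──────────────────────────────────
[-] workspace/                    
  [+] build/                      
  types.py                        
  [+] tools/                      
  [+] views/                      
                                  
                                  
                                  
                                  
                                  
                                  
                                  
                                  
                                  
                                  
                                  
━━━━━━━━━━━━━━━━━━━━━━━━━━━━━━━━━━


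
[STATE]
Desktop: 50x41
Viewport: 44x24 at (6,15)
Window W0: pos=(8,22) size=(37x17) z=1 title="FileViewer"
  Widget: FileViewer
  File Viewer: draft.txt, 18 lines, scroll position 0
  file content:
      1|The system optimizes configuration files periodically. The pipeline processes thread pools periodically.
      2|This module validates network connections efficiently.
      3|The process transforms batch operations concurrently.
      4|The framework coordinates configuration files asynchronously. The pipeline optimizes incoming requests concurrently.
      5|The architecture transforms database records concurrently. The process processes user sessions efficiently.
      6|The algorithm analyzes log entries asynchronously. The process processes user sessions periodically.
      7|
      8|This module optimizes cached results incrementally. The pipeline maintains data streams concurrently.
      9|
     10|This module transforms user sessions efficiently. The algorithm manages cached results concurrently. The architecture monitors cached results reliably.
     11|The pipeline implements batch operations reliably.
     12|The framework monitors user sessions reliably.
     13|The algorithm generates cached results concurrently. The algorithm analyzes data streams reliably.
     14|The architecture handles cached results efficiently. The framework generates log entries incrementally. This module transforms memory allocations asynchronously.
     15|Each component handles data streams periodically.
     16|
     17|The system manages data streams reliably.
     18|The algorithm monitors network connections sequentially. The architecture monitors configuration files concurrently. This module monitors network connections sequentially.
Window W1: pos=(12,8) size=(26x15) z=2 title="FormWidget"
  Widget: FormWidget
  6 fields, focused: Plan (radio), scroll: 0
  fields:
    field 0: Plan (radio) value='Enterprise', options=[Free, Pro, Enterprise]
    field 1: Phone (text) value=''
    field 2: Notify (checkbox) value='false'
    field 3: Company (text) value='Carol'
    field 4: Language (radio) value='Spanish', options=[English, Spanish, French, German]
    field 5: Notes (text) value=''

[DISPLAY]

      ┃  Language:   ( ) Englis┃            
      ┃  Notes:      [        ]┃            
      ┃                        ┃            
      ┃                        ┃            
      ┃                        ┃            
      ┃                        ┃            
      ┃                        ┃            
  ┏━━━┗━━━━━━━━━━━━━━━━━━━━━━━━┛━━━━━━┓     
  ┃ FileViewer                        ┃     
  ┠───────────────────────────────────┨     
  ┃The system optimizes configuration▲┃     
  ┃This module validates network conn█┃     
  ┃The process transforms batch opera░┃     
  ┃The framework coordinates configur░┃     
  ┃The architecture transforms databa░┃     
  ┃The algorithm analyzes log entries░┃     
  ┃                                  ░┃     
  ┃This module optimizes cached resul░┃     
  ┃                                  ░┃     
  ┃This module transforms user sessio░┃     
  ┃The pipeline implements batch oper░┃     
  ┃The framework monitors user sessio░┃     
  ┃The algorithm generates cached res▼┃     
  ┗━━━━━━━━━━━━━━━━━━━━━━━━━━━━━━━━━━━┛     


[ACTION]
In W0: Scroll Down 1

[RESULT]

      ┃  Language:   ( ) Englis┃            
      ┃  Notes:      [        ]┃            
      ┃                        ┃            
      ┃                        ┃            
      ┃                        ┃            
      ┃                        ┃            
      ┃                        ┃            
  ┏━━━┗━━━━━━━━━━━━━━━━━━━━━━━━┛━━━━━━┓     
  ┃ FileViewer                        ┃     
  ┠───────────────────────────────────┨     
  ┃This module validates network conn▲┃     
  ┃The process transforms batch opera░┃     
  ┃The framework coordinates configur░┃     
  ┃The architecture transforms databa█┃     
  ┃The algorithm analyzes log entries░┃     
  ┃                                  ░┃     
  ┃This module optimizes cached resul░┃     
  ┃                                  ░┃     
  ┃This module transforms user sessio░┃     
  ┃The pipeline implements batch oper░┃     
  ┃The framework monitors user sessio░┃     
  ┃The algorithm generates cached res░┃     
  ┃The architecture handles cached re▼┃     
  ┗━━━━━━━━━━━━━━━━━━━━━━━━━━━━━━━━━━━┛     


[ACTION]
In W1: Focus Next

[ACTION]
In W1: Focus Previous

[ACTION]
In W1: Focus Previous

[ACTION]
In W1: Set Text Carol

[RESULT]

      ┃  Language:   ( ) Englis┃            
      ┃> Notes:      [Carol   ]┃            
      ┃                        ┃            
      ┃                        ┃            
      ┃                        ┃            
      ┃                        ┃            
      ┃                        ┃            
  ┏━━━┗━━━━━━━━━━━━━━━━━━━━━━━━┛━━━━━━┓     
  ┃ FileViewer                        ┃     
  ┠───────────────────────────────────┨     
  ┃This module validates network conn▲┃     
  ┃The process transforms batch opera░┃     
  ┃The framework coordinates configur░┃     
  ┃The architecture transforms databa█┃     
  ┃The algorithm analyzes log entries░┃     
  ┃                                  ░┃     
  ┃This module optimizes cached resul░┃     
  ┃                                  ░┃     
  ┃This module transforms user sessio░┃     
  ┃The pipeline implements batch oper░┃     
  ┃The framework monitors user sessio░┃     
  ┃The algorithm generates cached res░┃     
  ┃The architecture handles cached re▼┃     
  ┗━━━━━━━━━━━━━━━━━━━━━━━━━━━━━━━━━━━┛     


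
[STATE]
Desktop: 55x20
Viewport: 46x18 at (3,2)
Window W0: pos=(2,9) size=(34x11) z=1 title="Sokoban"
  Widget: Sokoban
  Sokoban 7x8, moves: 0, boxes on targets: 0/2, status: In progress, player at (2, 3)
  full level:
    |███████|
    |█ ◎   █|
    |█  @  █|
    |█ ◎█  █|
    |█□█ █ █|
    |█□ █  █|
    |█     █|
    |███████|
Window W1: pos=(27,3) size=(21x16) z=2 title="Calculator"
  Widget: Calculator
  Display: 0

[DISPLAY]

                                              
                        ┏━━━━━━━━━━━━━━━━━━━┓ 
                        ┃ Calculator        ┃ 
                        ┠───────────────────┨ 
                        ┃                  0┃ 
                        ┃┌───┬───┬───┬───┐  ┃ 
                        ┃│ 7 │ 8 │ 9 │ ÷ │  ┃ 
━━━━━━━━━━━━━━━━━━━━━━━━┃├───┼───┼───┼───┤  ┃ 
 Sokoban                ┃│ 4 │ 5 │ 6 │ × │  ┃ 
────────────────────────┃├───┼───┼───┼───┤  ┃ 
███████                 ┃│ 1 │ 2 │ 3 │ - │  ┃ 
█ ◎   █                 ┃├───┼───┼───┼───┤  ┃ 
█  @  █                 ┃│ 0 │ . │ = │ + │  ┃ 
█ ◎█  █                 ┃├───┼───┼───┼───┤  ┃ 
█□█ █ █                 ┃│ C │ MC│ MR│ M+│  ┃ 
█□ █  █                 ┃└───┴───┴───┴───┘  ┃ 
█     █                 ┗━━━━━━━━━━━━━━━━━━━┛ 
━━━━━━━━━━━━━━━━━━━━━━━━━━━━━━━━┛             


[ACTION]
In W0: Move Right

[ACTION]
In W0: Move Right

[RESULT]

                                              
                        ┏━━━━━━━━━━━━━━━━━━━┓ 
                        ┃ Calculator        ┃ 
                        ┠───────────────────┨ 
                        ┃                  0┃ 
                        ┃┌───┬───┬───┬───┐  ┃ 
                        ┃│ 7 │ 8 │ 9 │ ÷ │  ┃ 
━━━━━━━━━━━━━━━━━━━━━━━━┃├───┼───┼───┼───┤  ┃ 
 Sokoban                ┃│ 4 │ 5 │ 6 │ × │  ┃ 
────────────────────────┃├───┼───┼───┼───┤  ┃ 
███████                 ┃│ 1 │ 2 │ 3 │ - │  ┃ 
█ ◎   █                 ┃├───┼───┼───┼───┤  ┃ 
█    @█                 ┃│ 0 │ . │ = │ + │  ┃ 
█ ◎█  █                 ┃├───┼───┼───┼───┤  ┃ 
█□█ █ █                 ┃│ C │ MC│ MR│ M+│  ┃ 
█□ █  █                 ┃└───┴───┴───┴───┘  ┃ 
█     █                 ┗━━━━━━━━━━━━━━━━━━━┛ 
━━━━━━━━━━━━━━━━━━━━━━━━━━━━━━━━┛             


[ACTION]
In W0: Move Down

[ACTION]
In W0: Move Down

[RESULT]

                                              
                        ┏━━━━━━━━━━━━━━━━━━━┓ 
                        ┃ Calculator        ┃ 
                        ┠───────────────────┨ 
                        ┃                  0┃ 
                        ┃┌───┬───┬───┬───┐  ┃ 
                        ┃│ 7 │ 8 │ 9 │ ÷ │  ┃ 
━━━━━━━━━━━━━━━━━━━━━━━━┃├───┼───┼───┼───┤  ┃ 
 Sokoban                ┃│ 4 │ 5 │ 6 │ × │  ┃ 
────────────────────────┃├───┼───┼───┼───┤  ┃ 
███████                 ┃│ 1 │ 2 │ 3 │ - │  ┃ 
█ ◎   █                 ┃├───┼───┼───┼───┤  ┃ 
█     █                 ┃│ 0 │ . │ = │ + │  ┃ 
█ ◎█  █                 ┃├───┼───┼───┼───┤  ┃ 
█□█ █@█                 ┃│ C │ MC│ MR│ M+│  ┃ 
█□ █  █                 ┃└───┴───┴───┴───┘  ┃ 
█     █                 ┗━━━━━━━━━━━━━━━━━━━┛ 
━━━━━━━━━━━━━━━━━━━━━━━━━━━━━━━━┛             


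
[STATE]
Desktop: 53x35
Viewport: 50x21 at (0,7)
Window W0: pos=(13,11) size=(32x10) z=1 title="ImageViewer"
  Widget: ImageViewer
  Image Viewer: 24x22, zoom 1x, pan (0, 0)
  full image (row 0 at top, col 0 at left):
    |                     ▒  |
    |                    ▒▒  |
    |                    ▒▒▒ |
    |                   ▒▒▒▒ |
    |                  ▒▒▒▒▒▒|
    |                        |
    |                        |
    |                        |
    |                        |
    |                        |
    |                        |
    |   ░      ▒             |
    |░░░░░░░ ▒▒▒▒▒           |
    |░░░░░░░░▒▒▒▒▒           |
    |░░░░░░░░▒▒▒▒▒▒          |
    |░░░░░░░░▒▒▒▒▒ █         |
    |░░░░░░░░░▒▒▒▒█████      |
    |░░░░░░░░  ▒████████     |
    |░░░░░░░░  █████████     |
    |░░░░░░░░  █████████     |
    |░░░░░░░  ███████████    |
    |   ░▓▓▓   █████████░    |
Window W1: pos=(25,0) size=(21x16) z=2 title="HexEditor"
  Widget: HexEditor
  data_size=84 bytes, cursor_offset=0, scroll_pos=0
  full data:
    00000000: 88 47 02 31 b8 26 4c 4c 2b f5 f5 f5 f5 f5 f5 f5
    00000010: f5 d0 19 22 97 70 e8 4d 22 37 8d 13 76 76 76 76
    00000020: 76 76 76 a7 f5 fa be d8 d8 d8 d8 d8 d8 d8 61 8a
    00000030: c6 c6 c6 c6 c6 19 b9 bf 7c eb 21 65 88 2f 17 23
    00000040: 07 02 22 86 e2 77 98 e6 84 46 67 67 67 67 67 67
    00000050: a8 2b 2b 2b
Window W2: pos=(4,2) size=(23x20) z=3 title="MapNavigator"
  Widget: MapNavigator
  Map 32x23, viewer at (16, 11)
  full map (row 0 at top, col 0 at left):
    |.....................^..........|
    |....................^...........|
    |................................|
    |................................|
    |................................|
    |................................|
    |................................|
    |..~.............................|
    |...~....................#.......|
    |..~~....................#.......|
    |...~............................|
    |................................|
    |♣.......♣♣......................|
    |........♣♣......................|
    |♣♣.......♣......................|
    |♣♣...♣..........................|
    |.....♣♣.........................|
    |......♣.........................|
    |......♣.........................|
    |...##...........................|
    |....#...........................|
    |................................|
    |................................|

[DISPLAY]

    ┃.....................┃0000040  07 02 22 ┃    
    ┃.....................┃0000050  a8 2b 2b ┃    
    ┃.....................┃                  ┃    
    ┃..................#..┃                  ┃    
    ┃..................#..┃                  ┃    
    ┃.....................┃                  ┃    
    ┃..........@..........┃                  ┃    
    ┃..♣♣.................┃                  ┃    
    ┃..♣♣.................┃━━━━━━━━━━━━━━━━━━┛    
    ┃...♣.................┃       ▒▒▒       ┃     
    ┃.....................┃      ▒▒▒▒       ┃     
    ┃♣....................┃     ▒▒▒▒▒▒      ┃     
    ┃♣....................┃                 ┃     
    ┃♣....................┃━━━━━━━━━━━━━━━━━┛     
    ┗━━━━━━━━━━━━━━━━━━━━━┛                       
                                                  
                                                  
                                                  
                                                  
                                                  
                                                  


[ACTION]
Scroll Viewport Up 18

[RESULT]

                         ┏━━━━━━━━━━━━━━━━━━━┓    
                         ┃ HexEditor         ┃    
    ┏━━━━━━━━━━━━━━━━━━━━━┓──────────────────┨    
    ┃ MapNavigator        ┃0000000  88 47 02 ┃    
    ┠─────────────────────┨0000010  f5 d0 19 ┃    
    ┃.....................┃0000020  76 76 76 ┃    
    ┃.....................┃0000030  c6 c6 c6 ┃    
    ┃.....................┃0000040  07 02 22 ┃    
    ┃.....................┃0000050  a8 2b 2b ┃    
    ┃.....................┃                  ┃    
    ┃..................#..┃                  ┃    
    ┃..................#..┃                  ┃    
    ┃.....................┃                  ┃    
    ┃..........@..........┃                  ┃    
    ┃..♣♣.................┃                  ┃    
    ┃..♣♣.................┃━━━━━━━━━━━━━━━━━━┛    
    ┃...♣.................┃       ▒▒▒       ┃     
    ┃.....................┃      ▒▒▒▒       ┃     
    ┃♣....................┃     ▒▒▒▒▒▒      ┃     
    ┃♣....................┃                 ┃     
    ┃♣....................┃━━━━━━━━━━━━━━━━━┛     


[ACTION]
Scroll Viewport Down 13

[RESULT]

    ┃..........@..........┃                  ┃    
    ┃..♣♣.................┃                  ┃    
    ┃..♣♣.................┃━━━━━━━━━━━━━━━━━━┛    
    ┃...♣.................┃       ▒▒▒       ┃     
    ┃.....................┃      ▒▒▒▒       ┃     
    ┃♣....................┃     ▒▒▒▒▒▒      ┃     
    ┃♣....................┃                 ┃     
    ┃♣....................┃━━━━━━━━━━━━━━━━━┛     
    ┗━━━━━━━━━━━━━━━━━━━━━┛                       
                                                  
                                                  
                                                  
                                                  
                                                  
                                                  
                                                  
                                                  
                                                  
                                                  
                                                  
                                                  


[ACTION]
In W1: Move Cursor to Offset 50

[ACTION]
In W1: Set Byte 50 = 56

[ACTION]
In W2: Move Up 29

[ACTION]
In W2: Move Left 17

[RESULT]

    ┃          @..........┃                  ┃    
    ┃          ...........┃                  ┃    
    ┃          ...........┃━━━━━━━━━━━━━━━━━━┛    
    ┃          ...........┃       ▒▒▒       ┃     
    ┃          ...........┃      ▒▒▒▒       ┃     
    ┃          ...........┃     ▒▒▒▒▒▒      ┃     
    ┃          ...........┃                 ┃     
    ┃          ..~........┃━━━━━━━━━━━━━━━━━┛     
    ┗━━━━━━━━━━━━━━━━━━━━━┛                       
                                                  
                                                  
                                                  
                                                  
                                                  
                                                  
                                                  
                                                  
                                                  
                                                  
                                                  
                                                  
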